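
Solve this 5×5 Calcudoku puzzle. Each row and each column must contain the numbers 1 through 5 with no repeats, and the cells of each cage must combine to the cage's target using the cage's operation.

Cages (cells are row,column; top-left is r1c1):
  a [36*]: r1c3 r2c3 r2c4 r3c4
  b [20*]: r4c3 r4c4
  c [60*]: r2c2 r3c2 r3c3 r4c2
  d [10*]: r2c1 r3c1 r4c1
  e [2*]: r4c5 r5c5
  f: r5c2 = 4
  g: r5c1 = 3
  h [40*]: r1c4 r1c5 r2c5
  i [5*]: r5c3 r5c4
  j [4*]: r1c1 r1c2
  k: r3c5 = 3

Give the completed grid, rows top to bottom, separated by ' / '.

4 1 3 2 5 / 5 2 1 3 4 / 1 5 2 4 3 / 2 3 4 5 1 / 3 4 5 1 2

Cage k is a single given cell; hence r3c5 = 3.
G is a freebie, so r5c1 = 3.
Cage f is a single given cell, so r5c2 = 4.
Cage j's pair has product 4, so r1c1 = 4.
4 is placed in column 2, which forces r1c2 = 1.
Cage a has product 36, so r1c3 = 3.
Cage a needs product 36, leaving r2c4 = 3.
Column 2 already has 1, which forces r3c2 = 5.
Column 2 already has 5; hence r2c2 = 2.
Cage h needs product 40, so r2c5 = 4.
Cage c has product 60, which forces r3c3 = 2.
Cage c needs product 60, leaving r4c2 = 3.
The 3 cells of cage d must have product 10; hence r2c1 = 5.
Row 2 already has 4; hence r2c3 = 1.
Row 3 already has 2, leaving r3c1 = 1.
Cage a has product 36, so r3c4 = 4.
Cage d needs product 10; hence r4c1 = 2.
Column 4 already has 4, so r4c4 = 5.
2 is placed in row 4, so r4c5 = 1.
Column 3 now contains 1, which forces r5c3 = 5.
Column 4 already has 5; hence r5c4 = 1.
1 is placed in column 5, which forces r5c5 = 2.
Column 4 already has 5, so r1c4 = 2.
2 is placed in column 5, so r1c5 = 5.
Row 4 now contains 5, which forces r4c3 = 4.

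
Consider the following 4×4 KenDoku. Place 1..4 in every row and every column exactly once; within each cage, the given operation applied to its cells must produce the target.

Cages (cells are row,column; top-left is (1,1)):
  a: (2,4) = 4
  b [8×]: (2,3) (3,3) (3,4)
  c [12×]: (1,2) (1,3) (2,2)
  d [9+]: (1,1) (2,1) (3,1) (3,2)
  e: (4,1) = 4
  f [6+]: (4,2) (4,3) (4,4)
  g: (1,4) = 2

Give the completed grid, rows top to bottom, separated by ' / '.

1 4 3 2 / 3 1 2 4 / 2 3 4 1 / 4 2 1 3

Cage g is given, so (1,4) = 2.
A is a freebie, which forces (2,4) = 4.
Column 4 already has 4; hence (3,4) = 1.
E is a freebie, leaving (4,1) = 4.
Column 4 already has 1, so (4,4) = 3.
Cage b needs product 8, leaving (2,3) = 2.
The 4 cells of cage d must have sum 9, which forces (3,1) = 2.
Cage d needs sum 9, so (3,2) = 3.
Cage b has product 8, leaving (3,3) = 4.
2 is placed in column 3, so (4,3) = 1.
The 3 cells of cage c must have product 12; hence (1,2) = 4.
Column 3 already has 1; hence (1,3) = 3.
3 is placed in column 2, leaving (2,2) = 1.
Row 4 now contains 1, leaving (4,2) = 2.
Row 1 now contains 3, which forces (1,1) = 1.
Row 2 now contains 1, leaving (2,1) = 3.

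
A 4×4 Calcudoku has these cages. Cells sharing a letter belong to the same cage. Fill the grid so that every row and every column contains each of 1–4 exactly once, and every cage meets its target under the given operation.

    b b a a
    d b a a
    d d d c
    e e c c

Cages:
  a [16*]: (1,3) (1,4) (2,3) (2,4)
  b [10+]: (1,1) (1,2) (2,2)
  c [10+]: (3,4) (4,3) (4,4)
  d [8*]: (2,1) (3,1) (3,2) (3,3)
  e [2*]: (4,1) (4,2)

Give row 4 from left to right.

Cage d has product 8, which forces (2,1) = 1.
1 is placed in column 1; hence (4,1) = 2.
2 is placed in row 4; hence (4,2) = 1.
2 is placed in row 4; hence (4,4) = 4.
Cage a needs product 16; hence (1,3) = 2.
The 4 cells of cage a must have product 16, leaving (1,4) = 1.
The 4 cells of cage a must have product 16; hence (2,3) = 4.
Column 4 already has 4; hence (2,4) = 2.
Column 1 already has 2, which forces (3,1) = 4.
Cage d has product 8, leaving (3,2) = 2.
The 4 cells of cage d must have product 8, leaving (3,3) = 1.
Column 4 already has 4; hence (3,4) = 3.
Row 4 already has 4; hence (4,3) = 3.
Column 1 now contains 4, so (1,1) = 3.
2 is placed in row 1, so (1,2) = 4.
Row 2 now contains 4, leaving (2,2) = 3.
Completed grid: 3 4 2 1 / 1 3 4 2 / 4 2 1 3 / 2 1 3 4.

2 1 3 4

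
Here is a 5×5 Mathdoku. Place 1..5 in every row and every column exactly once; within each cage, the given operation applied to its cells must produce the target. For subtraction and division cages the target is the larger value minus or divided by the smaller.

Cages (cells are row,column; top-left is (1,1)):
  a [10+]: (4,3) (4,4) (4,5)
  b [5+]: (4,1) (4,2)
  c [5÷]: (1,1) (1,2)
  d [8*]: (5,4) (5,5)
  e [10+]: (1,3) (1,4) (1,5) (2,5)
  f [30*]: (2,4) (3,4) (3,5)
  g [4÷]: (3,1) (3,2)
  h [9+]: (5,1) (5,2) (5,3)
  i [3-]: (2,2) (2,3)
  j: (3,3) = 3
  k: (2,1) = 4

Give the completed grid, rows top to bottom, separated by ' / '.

K is a freebie, so (2,1) = 4.
Column 1 already has 4, so (3,1) = 1.
1 is placed in row 3, leaving (3,2) = 4.
J is a freebie; hence (3,3) = 3.
Column 1 now contains 1, leaving (1,1) = 5.
Cage c's pair has quotient 5; hence (1,2) = 1.
The 3 cells of cage f must have product 30, leaving (2,4) = 3.
The 4 cells of cage e must have sum 10; hence (1,5) = 3.
Cage e has sum 10, which forces (2,5) = 1.
The only place for 1 in row 5 is (5,3).
Cage a has sum 10, which forces (4,4) = 1.
Cage h has sum 9, which forces (5,1) = 3.
The 3 cells of cage h must have sum 9; hence (5,2) = 5.
5 is placed in column 2, which forces (2,2) = 2.
Cage i's pair has difference 3; hence (2,3) = 5.
Column 1 now contains 3, leaving (4,1) = 2.
The two cells of cage b must have sum 5, which forces (4,2) = 3.
5 is placed in column 3, leaving (4,3) = 4.
Row 4 already has 4, which forces (4,5) = 5.
Column 3 now contains 4; hence (1,3) = 2.
Cage e needs sum 10, so (1,4) = 4.
Cage f has product 30, so (3,4) = 5.
5 is placed in column 5; hence (3,5) = 2.
Column 4 already has 4, so (5,4) = 2.
Column 5 already has 2, so (5,5) = 4.

5 1 2 4 3 / 4 2 5 3 1 / 1 4 3 5 2 / 2 3 4 1 5 / 3 5 1 2 4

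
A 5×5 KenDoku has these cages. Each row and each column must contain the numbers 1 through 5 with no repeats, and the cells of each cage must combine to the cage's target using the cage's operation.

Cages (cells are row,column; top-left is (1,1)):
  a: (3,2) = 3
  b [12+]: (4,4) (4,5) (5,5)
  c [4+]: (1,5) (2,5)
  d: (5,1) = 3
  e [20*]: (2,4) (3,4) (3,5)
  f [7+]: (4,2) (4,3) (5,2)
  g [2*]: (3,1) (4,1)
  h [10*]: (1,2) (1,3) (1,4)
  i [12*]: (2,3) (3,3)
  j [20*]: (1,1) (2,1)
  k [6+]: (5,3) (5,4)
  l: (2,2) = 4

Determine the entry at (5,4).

4

L is a freebie; hence (2,2) = 4.
Row 2 already has 4, leaving (2,3) = 3.
Row 2 already has 3, which forces (2,5) = 1.
A is a freebie, so (3,2) = 3.
3 is placed in column 3; hence (3,3) = 4.
Cage d is given, which forces (5,1) = 3.
The two cells of cage j must have product 20, which forces (1,1) = 4.
1 is placed in column 5, which forces (1,5) = 3.
Row 2 already has 4, leaving (2,1) = 5.
Cage e has product 20; hence (2,4) = 2.
Cage e needs product 20, so (3,4) = 5.
Cage e needs product 20, which forces (3,5) = 2.
Cage f needs sum 7, leaving (4,2) = 5.
The 3 cells of cage f must have sum 7; hence (4,3) = 1.
5 is placed in row 4; hence (4,5) = 4.
Cage f needs sum 7, leaving (5,2) = 1.
Row 5 now contains 1; hence (5,4) = 4.
Column 5 now contains 4, leaving (5,5) = 5.
Column 2 now contains 1, so (1,2) = 2.
Cage h needs product 10, leaving (1,3) = 5.
Column 4 now contains 5, which forces (1,4) = 1.
2 is placed in row 3, leaving (3,1) = 1.
1 is placed in row 4, so (4,1) = 2.
Row 4 already has 4, so (4,4) = 3.
5 is placed in row 5, which forces (5,3) = 2.
Filled in: 4 2 5 1 3 / 5 4 3 2 1 / 1 3 4 5 2 / 2 5 1 3 4 / 3 1 2 4 5.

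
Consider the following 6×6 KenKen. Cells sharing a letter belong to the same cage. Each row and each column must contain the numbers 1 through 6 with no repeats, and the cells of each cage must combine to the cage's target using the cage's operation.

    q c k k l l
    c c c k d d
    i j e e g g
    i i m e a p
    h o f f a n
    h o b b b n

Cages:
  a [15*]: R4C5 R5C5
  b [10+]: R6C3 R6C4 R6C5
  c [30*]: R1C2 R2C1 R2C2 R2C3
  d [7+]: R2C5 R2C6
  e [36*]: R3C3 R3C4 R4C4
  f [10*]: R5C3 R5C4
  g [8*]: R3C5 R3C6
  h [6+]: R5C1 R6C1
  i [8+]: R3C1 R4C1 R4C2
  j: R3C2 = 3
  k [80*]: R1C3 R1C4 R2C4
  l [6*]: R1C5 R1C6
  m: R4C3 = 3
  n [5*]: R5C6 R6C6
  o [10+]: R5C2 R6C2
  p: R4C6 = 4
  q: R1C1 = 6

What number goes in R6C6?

5

Q is a freebie, which forces R1C1 = 6.
Cage k has product 80; hence R1C3 = 4.
Cage k needs product 80, leaving R1C4 = 5.
Cage k needs product 80, so R2C4 = 4.
Cage j is a single given cell, which forces R3C2 = 3.
Cage m is given; hence R4C3 = 3.
3 is placed in row 4; hence R4C5 = 5.
P is a freebie, so R4C6 = 4.
Column 4 already has 5, leaving R5C4 = 2.
5 is placed in column 5, so R5C5 = 3.
The two cells of cage l must have product 6, leaving R1C5 = 2.
Cage l's pair has product 6, so R1C6 = 3.
Cage i has sum 8, which forces R3C1 = 5.
Cage e has product 36; hence R3C3 = 6.
The 3 cells of cage e must have product 36, leaving R3C4 = 1.
Cage g's pair has product 8, which forces R3C5 = 4.
Column 6 now contains 4; hence R3C6 = 2.
2 is placed in column 4, which forces R4C4 = 6.
2 is placed in row 5, leaving R5C3 = 5.
5 is placed in row 5; hence R5C6 = 1.
5 is placed in column 3; hence R6C3 = 1.
Column 4 already has 1, leaving R6C4 = 3.
1 is placed in row 6, leaving R6C5 = 6.
1 is placed in column 6, so R6C6 = 5.
2 is placed in row 1, leaving R1C2 = 1.
The 4 cells of cage c must have product 30; hence R2C1 = 3.
Cage c has product 30, which forces R2C2 = 5.
Column 3 now contains 1, leaving R2C3 = 2.
Column 5 already has 6; hence R2C5 = 1.
5 is placed in column 6; hence R2C6 = 6.
1 is placed in column 2, leaving R4C2 = 2.
Row 5 already has 1, leaving R5C1 = 4.
Cage o's pair has sum 10, leaving R5C2 = 6.
1 is placed in row 6, leaving R6C1 = 2.
6 is placed in row 6; hence R6C2 = 4.
Row 4 now contains 2; hence R4C1 = 1.
Completed grid: 6 1 4 5 2 3 / 3 5 2 4 1 6 / 5 3 6 1 4 2 / 1 2 3 6 5 4 / 4 6 5 2 3 1 / 2 4 1 3 6 5.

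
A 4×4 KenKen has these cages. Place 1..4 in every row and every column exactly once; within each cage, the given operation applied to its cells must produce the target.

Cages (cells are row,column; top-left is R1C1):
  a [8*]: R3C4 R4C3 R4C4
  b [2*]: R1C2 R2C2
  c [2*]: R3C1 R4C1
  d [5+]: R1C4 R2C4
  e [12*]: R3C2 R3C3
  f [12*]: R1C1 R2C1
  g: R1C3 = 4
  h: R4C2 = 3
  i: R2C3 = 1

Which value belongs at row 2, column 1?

Cage g is given, which forces R1C3 = 4.
I is a freebie, which forces R2C3 = 1.
Column 3 already has 4, which forces R3C3 = 3.
H is a freebie; hence R4C2 = 3.
Column 3 already has 1, which forces R4C3 = 2.
4 is placed in row 1, which forces R1C1 = 3.
Cage b's pair has product 2, leaving R1C2 = 1.
Row 1 now contains 1, which forces R1C4 = 2.
Cage f's pair has product 12, so R2C1 = 4.
Row 2 already has 1, leaving R2C2 = 2.
4 is placed in row 2, so R2C4 = 3.
Cage c's pair has product 2, leaving R3C1 = 2.
Row 3 already has 3; hence R3C2 = 4.
Row 3 now contains 4, which forces R3C4 = 1.
Row 4 now contains 2, so R4C1 = 1.
1 is placed in column 4, so R4C4 = 4.
Completed grid: 3 1 4 2 / 4 2 1 3 / 2 4 3 1 / 1 3 2 4.

4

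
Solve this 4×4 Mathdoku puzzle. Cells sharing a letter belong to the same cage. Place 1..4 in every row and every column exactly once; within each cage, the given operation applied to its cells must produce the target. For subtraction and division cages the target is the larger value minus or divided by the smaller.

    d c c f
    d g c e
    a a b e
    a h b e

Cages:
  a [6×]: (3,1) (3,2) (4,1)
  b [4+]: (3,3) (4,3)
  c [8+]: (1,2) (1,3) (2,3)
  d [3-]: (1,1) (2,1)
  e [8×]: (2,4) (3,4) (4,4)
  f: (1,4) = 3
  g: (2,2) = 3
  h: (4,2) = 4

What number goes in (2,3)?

Cage f is given, leaving (1,4) = 3.
G is a freebie, which forces (2,2) = 3.
Cage h is given, which forces (4,2) = 4.
Cage c needs sum 8, leaving (1,2) = 2.
The 3 cells of cage c must have sum 8, leaving (1,3) = 4.
The 3 cells of cage c must have sum 8, leaving (2,3) = 2.
2 is placed in column 2, which forces (3,2) = 1.
1 is placed in row 3, which forces (3,3) = 3.
Column 3 already has 3, which forces (4,3) = 1.
Row 4 now contains 1, leaving (4,4) = 2.
Row 1 already has 4, leaving (1,1) = 1.
Cage d's pair has difference 3, leaving (2,1) = 4.
The 3 cells of cage e must have product 8, so (2,4) = 1.
Row 3 already has 3, which forces (3,1) = 2.
Column 4 now contains 2, leaving (3,4) = 4.
Row 4 already has 2, which forces (4,1) = 3.
Filled in: 1 2 4 3 / 4 3 2 1 / 2 1 3 4 / 3 4 1 2.

2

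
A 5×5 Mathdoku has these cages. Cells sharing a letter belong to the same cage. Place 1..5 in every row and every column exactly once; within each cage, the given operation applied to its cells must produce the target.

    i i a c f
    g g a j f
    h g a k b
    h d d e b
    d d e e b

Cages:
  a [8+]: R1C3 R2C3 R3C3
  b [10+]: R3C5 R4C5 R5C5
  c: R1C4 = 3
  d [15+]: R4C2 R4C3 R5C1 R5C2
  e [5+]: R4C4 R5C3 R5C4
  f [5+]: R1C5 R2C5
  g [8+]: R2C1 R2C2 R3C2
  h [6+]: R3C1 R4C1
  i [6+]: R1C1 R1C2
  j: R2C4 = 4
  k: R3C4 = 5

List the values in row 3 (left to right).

C is a freebie, so R1C4 = 3.
Cage j is a single given cell, so R2C4 = 4.
Cage k is a single given cell, which forces R3C4 = 5.
Column 4 already has 3; hence R5C4 = 1.
Column 4 now contains 1, leaving R4C4 = 2.
1 is placed in row 5, which forces R5C3 = 2.
Column 3 needs a 5, and only R4C3 is open for it.
Cage h's pair has sum 6, leaving R3C1 = 2.
5 is placed in row 4, leaving R4C1 = 4.
Cage b needs sum 10, so R5C5 = 5.
The 3 cells of cage b must have sum 10, so R3C5 = 4.
Cage d has sum 15, so R4C2 = 3.
Cage b needs sum 10; hence R4C5 = 1.
Row 5 now contains 5, which forces R5C1 = 3.
Row 5 now contains 5, so R5C2 = 4.
The 3 cells of cage a must have sum 8, so R1C3 = 4.
Column 5 already has 4, leaving R1C5 = 2.
Cage g has sum 8, which forces R2C1 = 5.
Cage g needs sum 8, which forces R2C2 = 2.
1 is placed in column 5, leaving R2C5 = 3.
Column 2 already has 3; hence R3C2 = 1.
1 is placed in row 3, leaving R3C3 = 3.
Column 1 now contains 5, leaving R1C1 = 1.
Column 2 already has 1; hence R1C2 = 5.
3 is placed in row 2, so R2C3 = 1.
Completed grid: 1 5 4 3 2 / 5 2 1 4 3 / 2 1 3 5 4 / 4 3 5 2 1 / 3 4 2 1 5.

2 1 3 5 4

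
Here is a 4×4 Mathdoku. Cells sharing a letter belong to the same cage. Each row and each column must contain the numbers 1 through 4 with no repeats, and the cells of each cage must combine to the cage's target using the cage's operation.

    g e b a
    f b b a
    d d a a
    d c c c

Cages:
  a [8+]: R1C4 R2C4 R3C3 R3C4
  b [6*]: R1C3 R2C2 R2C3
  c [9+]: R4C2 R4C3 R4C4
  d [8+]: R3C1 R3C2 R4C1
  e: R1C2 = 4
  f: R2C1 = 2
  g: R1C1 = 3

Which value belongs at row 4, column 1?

1

Cage g is given, so R1C1 = 3.
E is a freebie, leaving R1C2 = 4.
Cage f is given, leaving R2C1 = 2.
The 3 cells of cage b must have product 6, which forces R1C3 = 2.
Row 1 already has 2, leaving R1C4 = 1.
The 3 cells of cage d must have sum 8, so R3C2 = 3.
2 is placed in column 3, so R3C3 = 1.
3 is placed in column 2, leaving R4C2 = 2.
3 is placed in column 2, leaving R2C2 = 1.
Column 3 now contains 1, which forces R2C3 = 3.
Cage a needs sum 8, leaving R2C4 = 4.
Row 3 already has 1, which forces R3C1 = 4.
Cage a has sum 8, so R3C4 = 2.
The 3 cells of cage d must have sum 8; hence R4C1 = 1.
Column 3 now contains 3, so R4C3 = 4.
4 is placed in column 4; hence R4C4 = 3.
The full grid is 3 4 2 1 / 2 1 3 4 / 4 3 1 2 / 1 2 4 3.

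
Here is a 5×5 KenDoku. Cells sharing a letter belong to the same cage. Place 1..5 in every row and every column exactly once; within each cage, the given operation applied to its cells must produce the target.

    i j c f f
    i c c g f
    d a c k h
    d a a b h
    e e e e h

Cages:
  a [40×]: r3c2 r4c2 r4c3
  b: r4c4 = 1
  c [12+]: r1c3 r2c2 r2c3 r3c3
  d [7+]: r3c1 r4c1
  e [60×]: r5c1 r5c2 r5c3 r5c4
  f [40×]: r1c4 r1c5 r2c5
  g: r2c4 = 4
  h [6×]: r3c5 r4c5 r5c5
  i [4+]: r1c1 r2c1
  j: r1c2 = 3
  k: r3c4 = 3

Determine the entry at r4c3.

2

J is a freebie, which forces r1c2 = 3.
Cage g is a single given cell, so r2c4 = 4.
Cage k is given, leaving r3c4 = 3.
B is a freebie, so r4c4 = 1.
Column 4 already has 1, so r5c4 = 5.
Row 1 now contains 3; hence r1c1 = 1.
Column 4 already has 5, leaving r1c4 = 2.
Cage f needs product 40, leaving r1c5 = 4.
The two cells of cage i must have sum 4, leaving r2c1 = 3.
The 3 cells of cage f must have product 40, leaving r2c5 = 5.
Column 1 now contains 3, so r5c1 = 4.
Row 5 already has 4, which forces r5c2 = 1.
1 is placed in row 5, so r5c3 = 3.
3 is placed in row 5, leaving r5c5 = 2.
Row 1 now contains 4, which forces r1c3 = 5.
Column 2 now contains 1, leaving r2c2 = 2.
The 4 cells of cage c must have sum 12, which forces r2c3 = 1.
Cage c needs sum 12, which forces r3c3 = 4.
Column 5 already has 2, leaving r3c5 = 1.
Column 3 already has 4, leaving r4c3 = 2.
Column 5 already has 2, which forces r4c5 = 3.
Cage d needs two cells with sum 7, which forces r3c1 = 2.
Row 3 now contains 4, which forces r3c2 = 5.
Row 4 now contains 2; hence r4c1 = 5.
Cage a needs product 40, leaving r4c2 = 4.
Completed grid: 1 3 5 2 4 / 3 2 1 4 5 / 2 5 4 3 1 / 5 4 2 1 3 / 4 1 3 5 2.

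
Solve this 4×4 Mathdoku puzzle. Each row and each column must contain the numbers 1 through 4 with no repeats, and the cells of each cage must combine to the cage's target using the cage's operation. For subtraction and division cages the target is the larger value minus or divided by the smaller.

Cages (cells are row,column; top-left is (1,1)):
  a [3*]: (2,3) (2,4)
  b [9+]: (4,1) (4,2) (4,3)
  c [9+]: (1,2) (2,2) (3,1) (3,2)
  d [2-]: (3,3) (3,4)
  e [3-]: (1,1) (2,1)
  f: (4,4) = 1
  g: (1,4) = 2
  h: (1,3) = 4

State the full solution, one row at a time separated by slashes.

1 3 4 2 / 4 2 1 3 / 3 1 2 4 / 2 4 3 1

Cage h is a single given cell, so (1,3) = 4.
Cage g is a single given cell, so (1,4) = 2.
F is a freebie; hence (4,4) = 1.
Row 1 now contains 4, leaving (1,1) = 1.
Row 1 already has 1, leaving (1,2) = 3.
Cage e's pair has difference 3; hence (2,1) = 4.
Cage a's pair has product 3; hence (2,3) = 1.
Column 4 already has 1, so (2,4) = 3.
Column 3 now contains 1, leaving (3,3) = 2.
Column 4 already has 3; hence (3,4) = 4.
Column 3 already has 2, leaving (4,3) = 3.
Row 2 already has 1, leaving (2,2) = 2.
Row 3 now contains 2; hence (3,1) = 3.
4 is placed in row 3, so (3,2) = 1.
Row 4 now contains 3, so (4,1) = 2.
Cage b needs sum 9, which forces (4,2) = 4.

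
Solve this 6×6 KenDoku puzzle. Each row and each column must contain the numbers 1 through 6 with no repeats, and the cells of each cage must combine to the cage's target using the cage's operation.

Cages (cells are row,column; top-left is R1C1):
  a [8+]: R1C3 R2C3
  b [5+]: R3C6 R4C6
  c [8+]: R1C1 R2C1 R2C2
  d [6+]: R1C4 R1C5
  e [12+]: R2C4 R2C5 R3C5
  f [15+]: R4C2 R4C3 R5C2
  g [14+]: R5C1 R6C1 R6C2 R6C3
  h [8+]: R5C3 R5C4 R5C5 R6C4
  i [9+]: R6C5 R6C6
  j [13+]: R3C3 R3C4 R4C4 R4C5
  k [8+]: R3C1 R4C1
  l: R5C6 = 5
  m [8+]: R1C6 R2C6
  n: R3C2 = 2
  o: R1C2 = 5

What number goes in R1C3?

3

O is a freebie, which forces R1C2 = 5.
N is a freebie, which forces R3C2 = 2.
Cage l is given, which forces R5C6 = 5.
Row 1 needs a 1, and only R1C1 is open for it.
Row 1 needs a 3, and only R1C3 is open for it.
Cage a needs two cells with sum 8, leaving R2C3 = 5.
Column 3 now contains 5, leaving R4C3 = 6.
Cage f needs sum 15, which forces R4C2 = 3.
The 3 cells of cage f must have sum 15, so R5C2 = 6.
In row 1, 6 can only go at R1C6, so R1C6 = 6.
6 is placed in column 6, which forces R2C6 = 2.
In row 6, 3 can only go at R6C6, so R6C6 = 3.
Cage i's pair has sum 9; hence R6C5 = 6.
Cage e has sum 12, which forces R3C5 = 5.
Row 6 already has 6; hence R6C1 = 5.
Cage k needs two cells with sum 8, which forces R3C1 = 6.
Row 3 now contains 6; hence R3C4 = 3.
5 is placed in column 1, leaving R4C1 = 2.
Column 1 already has 6, so R2C1 = 3.
Cage c needs sum 8, leaving R2C2 = 4.
Row 2 already has 4, so R2C4 = 6.
Row 2 already has 3, which forces R2C5 = 1.
Cage j has sum 13, leaving R4C4 = 5.
1 is placed in column 5, so R4C5 = 4.
Row 4 already has 4, leaving R4C6 = 1.
Column 1 now contains 3, leaving R5C1 = 4.
Column 2 already has 4; hence R6C2 = 1.
1 is placed in row 6, leaving R6C4 = 2.
2 is placed in column 4, so R1C4 = 4.
Column 5 already has 4, leaving R1C5 = 2.
The 4 cells of cage j must have sum 13, leaving R3C3 = 1.
Column 6 now contains 1, which forces R3C6 = 4.
Cage h needs sum 8, leaving R5C3 = 2.
2 is placed in column 4; hence R5C4 = 1.
Cage h needs sum 8, leaving R5C5 = 3.
Row 6 now contains 2, which forces R6C3 = 4.
Completed grid: 1 5 3 4 2 6 / 3 4 5 6 1 2 / 6 2 1 3 5 4 / 2 3 6 5 4 1 / 4 6 2 1 3 5 / 5 1 4 2 6 3.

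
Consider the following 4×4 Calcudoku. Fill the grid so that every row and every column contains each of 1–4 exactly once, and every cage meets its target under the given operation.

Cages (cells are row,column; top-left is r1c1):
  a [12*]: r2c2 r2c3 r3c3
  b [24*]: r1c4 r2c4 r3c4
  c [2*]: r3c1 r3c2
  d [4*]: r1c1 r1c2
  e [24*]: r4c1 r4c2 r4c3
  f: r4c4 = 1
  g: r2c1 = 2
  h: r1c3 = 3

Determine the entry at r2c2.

3

Cage h is given, so r1c3 = 3.
Cage g is given, leaving r2c1 = 2.
Column 1 now contains 2, leaving r3c1 = 1.
1 is placed in row 3, leaving r3c2 = 2.
Row 3 now contains 2, so r3c3 = 4.
Row 3 now contains 4, which forces r3c4 = 3.
Column 3 already has 4, which forces r4c3 = 2.
F is a freebie; hence r4c4 = 1.
1 is placed in column 1; hence r1c1 = 4.
Cage d's pair has product 4, so r1c2 = 1.
Cage b has product 24, which forces r1c4 = 2.
Cage a has product 12, leaving r2c2 = 3.
Column 3 already has 4; hence r2c3 = 1.
3 is placed in column 4, leaving r2c4 = 4.
Column 1 now contains 4, which forces r4c1 = 3.
Column 2 now contains 3, which forces r4c2 = 4.
The full grid is 4 1 3 2 / 2 3 1 4 / 1 2 4 3 / 3 4 2 1.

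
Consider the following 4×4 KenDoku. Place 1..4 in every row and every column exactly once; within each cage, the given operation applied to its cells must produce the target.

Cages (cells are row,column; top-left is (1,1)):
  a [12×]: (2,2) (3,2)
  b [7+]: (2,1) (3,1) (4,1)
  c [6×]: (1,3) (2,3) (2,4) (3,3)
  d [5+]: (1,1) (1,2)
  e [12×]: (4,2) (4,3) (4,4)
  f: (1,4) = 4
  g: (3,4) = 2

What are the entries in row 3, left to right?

Cage f is given, which forces (1,4) = 4.
Cage c has product 6, leaving (2,4) = 1.
G is a freebie; hence (3,4) = 2.
Column 4 already has 1, which forces (4,4) = 3.
In row 1, 1 can only go at (1,3), so (1,3) = 1.
Cage c has product 6, leaving (2,3) = 2.
Column 3 already has 1; hence (3,3) = 3.
The 3 cells of cage e must have product 12, which forces (4,2) = 1.
Column 3 already has 1, which forces (4,3) = 4.
2 is placed in row 2, leaving (2,1) = 4.
Cage a needs two cells with product 12; hence (2,2) = 3.
The 3 cells of cage b must have sum 7, leaving (3,1) = 1.
3 is placed in row 3, which forces (3,2) = 4.
Row 4 already has 4, which forces (4,1) = 2.
2 is placed in column 1; hence (1,1) = 3.
Column 2 already has 3, so (1,2) = 2.
The full grid is 3 2 1 4 / 4 3 2 1 / 1 4 3 2 / 2 1 4 3.

1 4 3 2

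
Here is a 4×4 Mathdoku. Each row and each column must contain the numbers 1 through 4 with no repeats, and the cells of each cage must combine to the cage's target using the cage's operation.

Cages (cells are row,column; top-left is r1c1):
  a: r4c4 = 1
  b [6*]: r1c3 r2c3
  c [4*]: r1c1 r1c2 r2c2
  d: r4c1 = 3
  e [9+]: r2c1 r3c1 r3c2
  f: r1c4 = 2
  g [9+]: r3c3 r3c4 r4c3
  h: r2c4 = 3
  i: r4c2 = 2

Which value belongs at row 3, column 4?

Cage f is given, leaving r1c4 = 2.
Cage h is given, so r2c4 = 3.
Column 4 now contains 3; hence r3c4 = 4.
D is a freebie, so r4c1 = 3.
I is a freebie, so r4c2 = 2.
Row 4 already has 2, leaving r4c3 = 4.
A is a freebie; hence r4c4 = 1.
Row 1 now contains 2, so r1c1 = 1.
The 3 cells of cage c must have product 4, which forces r1c2 = 4.
Row 1 now contains 2, which forces r1c3 = 3.
Cage e needs sum 9, so r2c1 = 4.
Column 2 now contains 2, which forces r2c2 = 1.
Row 2 now contains 3, so r2c3 = 2.
The 3 cells of cage e must have sum 9, so r3c1 = 2.
Column 2 now contains 2, which forces r3c2 = 3.
Cage g needs sum 9, leaving r3c3 = 1.
Completed grid: 1 4 3 2 / 4 1 2 3 / 2 3 1 4 / 3 2 4 1.

4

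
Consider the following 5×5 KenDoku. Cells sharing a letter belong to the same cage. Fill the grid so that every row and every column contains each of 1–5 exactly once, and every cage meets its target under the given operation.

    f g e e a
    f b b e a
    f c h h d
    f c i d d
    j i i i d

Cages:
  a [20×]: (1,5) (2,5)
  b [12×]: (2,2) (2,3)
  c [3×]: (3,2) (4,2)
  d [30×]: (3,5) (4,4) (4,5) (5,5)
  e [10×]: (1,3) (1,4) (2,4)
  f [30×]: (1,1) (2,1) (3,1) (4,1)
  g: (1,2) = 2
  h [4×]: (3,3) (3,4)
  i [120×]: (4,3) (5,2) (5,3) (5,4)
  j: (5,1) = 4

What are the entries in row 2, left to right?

1 4 3 2 5

G is a freebie, leaving (1,2) = 2.
Cage j is a single given cell, leaving (5,1) = 4.
Cage e has product 10, so (2,4) = 2.
The 4 cells of cage i must have product 120, so (4,3) = 4.
The two cells of cage b must have product 12, which forces (2,2) = 4.
Column 3 already has 4, leaving (2,3) = 3.
Row 2 now contains 4; hence (2,5) = 5.
Column 3 already has 4, which forces (3,3) = 1.
Cage h needs two cells with product 4, leaving (3,4) = 4.
The 4 cells of cage i must have product 120, so (5,3) = 2.
Column 3 already has 1, so (1,3) = 5.
Cage e has product 10, so (1,4) = 1.
5 is placed in column 5; hence (1,5) = 4.
5 is placed in row 2, leaving (2,1) = 1.
1 is placed in row 3, which forces (3,2) = 3.
3 is placed in row 3, so (3,5) = 2.
Cage c's pair has product 3, so (4,2) = 1.
Cage d needs product 30, which forces (4,4) = 5.
Row 4 already has 1, so (4,5) = 3.
Column 2 already has 3, so (5,2) = 5.
Column 4 now contains 5, so (5,4) = 3.
Column 5 already has 3, so (5,5) = 1.
5 is placed in row 1; hence (1,1) = 3.
2 is placed in row 3; hence (3,1) = 5.
Row 4 already has 3, so (4,1) = 2.
The full grid is 3 2 5 1 4 / 1 4 3 2 5 / 5 3 1 4 2 / 2 1 4 5 3 / 4 5 2 3 1.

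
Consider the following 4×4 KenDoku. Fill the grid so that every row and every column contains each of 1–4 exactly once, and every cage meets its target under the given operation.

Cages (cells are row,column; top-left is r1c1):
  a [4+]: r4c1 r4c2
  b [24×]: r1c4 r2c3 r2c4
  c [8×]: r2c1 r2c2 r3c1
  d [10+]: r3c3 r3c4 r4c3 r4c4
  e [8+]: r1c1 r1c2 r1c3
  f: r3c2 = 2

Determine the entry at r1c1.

3

Cage f is given, leaving r3c2 = 2.
The 3 cells of cage c must have product 8, which forces r2c1 = 2.
The 3 cells of cage b must have product 24, so r1c4 = 2.
Row 2 needs a 1, and only r2c2 is open for it.
Cage c has product 8, which forces r3c1 = 4.
The two cells of cage a must have sum 4; hence r4c1 = 1.
1 is placed in column 2, which forces r4c2 = 3.
3 is placed in row 4, leaving r4c4 = 4.
Column 1 now contains 1, leaving r1c1 = 3.
Column 2 now contains 3, which forces r1c2 = 4.
The 3 cells of cage e must have sum 8; hence r1c3 = 1.
The 3 cells of cage b must have product 24, so r2c3 = 4.
4 is placed in column 4, leaving r2c4 = 3.
1 is placed in column 3; hence r3c3 = 3.
3 is placed in column 4, leaving r3c4 = 1.
Row 4 now contains 4, so r4c3 = 2.
Filled in: 3 4 1 2 / 2 1 4 3 / 4 2 3 1 / 1 3 2 4.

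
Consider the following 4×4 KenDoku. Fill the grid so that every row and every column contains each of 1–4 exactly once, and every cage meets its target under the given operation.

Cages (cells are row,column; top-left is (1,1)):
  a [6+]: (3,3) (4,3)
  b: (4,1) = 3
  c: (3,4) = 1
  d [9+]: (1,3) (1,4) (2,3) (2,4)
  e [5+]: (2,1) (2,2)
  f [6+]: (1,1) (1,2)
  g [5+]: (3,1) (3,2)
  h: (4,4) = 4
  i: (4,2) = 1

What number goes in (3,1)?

2

Cage c is given, leaving (3,4) = 1.
Cage b is given, which forces (4,1) = 3.
Cage i is given, which forces (4,2) = 1.
Cage h is a single given cell, leaving (4,4) = 4.
Cage g's pair has sum 5, leaving (3,1) = 2.
The two cells of cage g must have sum 5, leaving (3,2) = 3.
The two cells of cage a must have sum 6, leaving (3,3) = 4.
Row 4 now contains 4, leaving (4,3) = 2.
Column 1 already has 2, so (1,1) = 4.
Cage f needs two cells with sum 6, which forces (1,2) = 2.
Row 1 already has 2, which forces (1,4) = 3.
Column 1 already has 2; hence (2,1) = 1.
Column 2 already has 3, leaving (2,2) = 4.
Row 2 now contains 1; hence (2,3) = 3.
Column 4 already has 3; hence (2,4) = 2.
3 is placed in row 1; hence (1,3) = 1.
Completed grid: 4 2 1 3 / 1 4 3 2 / 2 3 4 1 / 3 1 2 4.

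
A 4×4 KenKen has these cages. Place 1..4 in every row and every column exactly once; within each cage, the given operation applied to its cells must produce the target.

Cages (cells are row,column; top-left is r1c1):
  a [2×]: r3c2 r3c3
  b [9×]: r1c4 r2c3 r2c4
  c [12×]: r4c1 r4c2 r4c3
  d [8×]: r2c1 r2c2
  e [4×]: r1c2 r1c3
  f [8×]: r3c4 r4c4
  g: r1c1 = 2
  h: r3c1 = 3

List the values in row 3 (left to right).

3 1 2 4

G is a freebie, leaving r1c1 = 2.
Cage b needs product 9, so r1c4 = 3.
2 is placed in column 1, leaving r2c1 = 4.
Row 2 now contains 4; hence r2c2 = 2.
Cage b has product 9, which forces r2c3 = 3.
The 3 cells of cage b must have product 9, leaving r2c4 = 1.
Cage h is a single given cell, so r3c1 = 3.
Column 2 already has 2, leaving r3c2 = 1.
Row 3 now contains 1, so r3c3 = 2.
Row 3 now contains 2, leaving r3c4 = 4.
3 is placed in column 1, leaving r4c1 = 1.
Row 4 already has 1, leaving r4c3 = 4.
Column 4 now contains 4, leaving r4c4 = 2.
1 is placed in column 2, so r1c2 = 4.
Column 3 now contains 4, leaving r1c3 = 1.
Row 4 now contains 4, so r4c2 = 3.
The full grid is 2 4 1 3 / 4 2 3 1 / 3 1 2 4 / 1 3 4 2.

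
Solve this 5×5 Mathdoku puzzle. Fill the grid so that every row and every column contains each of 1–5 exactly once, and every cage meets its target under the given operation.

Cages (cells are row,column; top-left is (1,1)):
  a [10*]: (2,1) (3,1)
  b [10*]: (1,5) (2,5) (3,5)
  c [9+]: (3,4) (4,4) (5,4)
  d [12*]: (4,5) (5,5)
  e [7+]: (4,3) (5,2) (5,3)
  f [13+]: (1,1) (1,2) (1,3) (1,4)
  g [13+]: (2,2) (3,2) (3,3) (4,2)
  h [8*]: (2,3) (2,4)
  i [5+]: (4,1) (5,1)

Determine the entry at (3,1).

In row 1, 2 can only go at (1,5), so (1,5) = 2.
In row 2, 3 can only go at (2,2), so (2,2) = 3.
In row 2, 1 can only go at (2,5), so (2,5) = 1.
1 is placed in column 5, so (3,5) = 5.
Cage a's pair has product 10, leaving (2,1) = 5.
5 is placed in row 3, leaving (3,1) = 2.
The 4 cells of cage g must have sum 13; hence (4,2) = 5.
The only place for 3 in row 3 is (3,4).
In row 4, 3 can only go at (4,5), so (4,5) = 3.
Column 5 now contains 3, leaving (5,5) = 4.
Cage i's pair has sum 5, so (4,1) = 4.
Row 4 already has 4, so (4,4) = 1.
4 is placed in row 5, so (5,1) = 1.
Row 5 now contains 1, so (5,2) = 2.
Row 5 already has 2, which forces (5,4) = 5.
Column 1 already has 1, leaving (1,1) = 3.
Cage f has sum 13, leaving (1,2) = 1.
Cage f has sum 13, which forces (1,3) = 5.
5 is placed in column 4; hence (1,4) = 4.
Column 4 already has 4, leaving (2,4) = 2.
1 is placed in column 2, which forces (3,2) = 4.
Row 3 now contains 4, leaving (3,3) = 1.
Row 4 already has 1, leaving (4,3) = 2.
Row 5 already has 5; hence (5,3) = 3.
2 is placed in row 2; hence (2,3) = 4.
Filled in: 3 1 5 4 2 / 5 3 4 2 1 / 2 4 1 3 5 / 4 5 2 1 3 / 1 2 3 5 4.

2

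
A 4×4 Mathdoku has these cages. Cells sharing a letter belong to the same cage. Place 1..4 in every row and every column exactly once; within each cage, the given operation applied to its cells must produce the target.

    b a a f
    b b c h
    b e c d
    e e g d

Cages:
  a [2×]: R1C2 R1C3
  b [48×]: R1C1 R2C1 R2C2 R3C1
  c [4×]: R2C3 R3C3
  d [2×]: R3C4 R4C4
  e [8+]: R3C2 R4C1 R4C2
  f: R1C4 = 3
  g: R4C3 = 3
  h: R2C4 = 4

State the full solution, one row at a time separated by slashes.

4 1 2 3 / 3 2 1 4 / 2 3 4 1 / 1 4 3 2

Cage f is a single given cell, so R1C4 = 3.
Cage h is given, which forces R2C4 = 4.
Cage g is a single given cell; hence R4C3 = 3.
Cage b has product 48, so R2C1 = 3.
Row 2 already has 4, which forces R2C2 = 2.
Row 2 already has 4; hence R2C3 = 1.
Column 2 already has 2, so R3C2 = 3.
Cage c needs two cells with product 4; hence R3C3 = 4.
Cage b needs product 48, leaving R1C1 = 4.
Column 2 already has 2; hence R1C2 = 1.
Column 3 already has 1, which forces R1C3 = 2.
4 is placed in row 3, which forces R3C1 = 2.
Row 3 now contains 2, leaving R3C4 = 1.
4 is placed in column 1; hence R4C1 = 1.
Column 2 already has 1, which forces R4C2 = 4.
Column 4 already has 1, leaving R4C4 = 2.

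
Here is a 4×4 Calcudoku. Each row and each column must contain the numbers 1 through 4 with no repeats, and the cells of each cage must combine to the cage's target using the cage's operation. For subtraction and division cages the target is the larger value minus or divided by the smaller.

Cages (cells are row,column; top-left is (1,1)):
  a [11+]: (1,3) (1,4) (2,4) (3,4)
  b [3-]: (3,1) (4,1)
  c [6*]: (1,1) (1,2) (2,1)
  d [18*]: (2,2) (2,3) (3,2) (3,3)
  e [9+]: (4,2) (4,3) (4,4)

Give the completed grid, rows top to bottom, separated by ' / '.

The only place for 4 in row 2 is (2,4).
Row 1 needs a 4, and only (1,3) is open for it.
Cage e has sum 9, so (4,2) = 4.
Cage b's pair has difference 3, which forces (3,1) = 4.
Row 4 already has 4, which forces (4,1) = 1.
The 3 cells of cage c must have product 6, so (1,2) = 1.
Row 1 already has 1, so (1,4) = 2.
Column 4 already has 2, so (3,4) = 1.
Column 4 already has 2; hence (4,4) = 3.
2 is placed in row 1, leaving (1,1) = 3.
Cage c needs product 6; hence (2,1) = 2.
Cage d has product 18, which forces (2,2) = 3.
Cage d needs product 18, leaving (2,3) = 1.
The 4 cells of cage d must have product 18, so (3,2) = 2.
Cage d has product 18, so (3,3) = 3.
Row 4 already has 3, so (4,3) = 2.

3 1 4 2 / 2 3 1 4 / 4 2 3 1 / 1 4 2 3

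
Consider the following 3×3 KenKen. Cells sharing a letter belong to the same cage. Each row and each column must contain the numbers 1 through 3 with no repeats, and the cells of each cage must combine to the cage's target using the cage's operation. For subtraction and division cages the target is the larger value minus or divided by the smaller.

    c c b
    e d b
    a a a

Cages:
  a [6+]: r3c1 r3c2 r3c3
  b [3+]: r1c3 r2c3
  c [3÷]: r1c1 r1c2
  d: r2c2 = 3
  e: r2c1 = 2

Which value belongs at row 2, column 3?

E is a freebie, which forces r2c1 = 2.
D is a freebie; hence r2c2 = 3.
Row 2 already has 2, leaving r2c3 = 1.
Cage c needs two cells with quotient 3, leaving r1c1 = 3.
Column 2 already has 3, leaving r1c2 = 1.
Column 3 already has 1, so r1c3 = 2.
Column 1 already has 3; hence r3c1 = 1.
1 is placed in column 2, leaving r3c2 = 2.
2 is placed in column 3, so r3c3 = 3.
Filled in: 3 1 2 / 2 3 1 / 1 2 3.

1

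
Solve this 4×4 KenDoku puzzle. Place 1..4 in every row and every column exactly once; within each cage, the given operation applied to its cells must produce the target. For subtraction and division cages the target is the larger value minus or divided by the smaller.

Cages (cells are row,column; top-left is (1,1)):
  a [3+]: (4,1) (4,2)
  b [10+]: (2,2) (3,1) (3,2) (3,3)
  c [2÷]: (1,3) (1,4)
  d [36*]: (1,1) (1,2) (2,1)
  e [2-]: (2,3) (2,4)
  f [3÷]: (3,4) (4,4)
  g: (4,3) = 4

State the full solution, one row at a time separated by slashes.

Cage d has product 36; hence (1,1) = 4.
The 3 cells of cage d must have product 36; hence (1,2) = 3.
Cage d needs product 36, which forces (2,1) = 3.
Cage g is given, leaving (4,3) = 4.
Cage e's pair has difference 2, so (2,3) = 2.
Cage e's pair has difference 2, so (2,4) = 4.
Cage b needs sum 10, leaving (3,3) = 3.
3 is placed in row 3, leaving (3,4) = 1.
Column 4 now contains 1, so (4,4) = 3.
Column 3 already has 2, so (1,3) = 1.
Column 4 now contains 1, so (1,4) = 2.
Row 2 now contains 4, so (2,2) = 1.
Row 3 already has 1, which forces (3,1) = 2.
Cage b needs sum 10; hence (3,2) = 4.
Column 1 already has 2, leaving (4,1) = 1.
Column 2 already has 1, which forces (4,2) = 2.

4 3 1 2 / 3 1 2 4 / 2 4 3 1 / 1 2 4 3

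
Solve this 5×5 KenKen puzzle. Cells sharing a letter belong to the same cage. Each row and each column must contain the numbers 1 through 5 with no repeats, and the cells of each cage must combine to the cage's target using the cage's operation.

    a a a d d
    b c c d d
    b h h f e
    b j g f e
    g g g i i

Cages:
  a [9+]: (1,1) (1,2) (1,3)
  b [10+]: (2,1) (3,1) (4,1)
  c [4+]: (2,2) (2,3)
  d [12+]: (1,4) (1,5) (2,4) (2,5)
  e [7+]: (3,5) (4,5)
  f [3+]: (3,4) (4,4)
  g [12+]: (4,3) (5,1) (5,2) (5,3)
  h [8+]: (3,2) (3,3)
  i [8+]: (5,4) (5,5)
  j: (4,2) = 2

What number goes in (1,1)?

3

Cage j is given, leaving (4,2) = 2.
2 is placed in row 4; hence (4,4) = 1.
Column 4 now contains 1, which forces (3,4) = 2.
The only place for 1 in row 3 is (3,1).
The only place for 2 in row 2 is (2,5).
Row 3 needs a 4, and only (3,5) is open for it.
Column 5 already has 4; hence (4,5) = 3.
3 is placed in column 5, leaving (5,5) = 5.
3 is placed in column 5, which forces (1,5) = 1.
Row 5 now contains 5, which forces (5,4) = 3.
Cage g has sum 12, so (4,3) = 5.
Cage b needs sum 10, leaving (2,1) = 5.
Row 2 already has 5, which forces (2,4) = 4.
Cage h's pair has sum 8, leaving (3,2) = 5.
Column 3 already has 5; hence (3,3) = 3.
5 is placed in row 4, which forces (4,1) = 4.
4 is placed in column 1, which forces (5,1) = 2.
Column 1 now contains 2; hence (1,1) = 3.
Cage a has sum 9, leaving (1,2) = 4.
Cage a needs sum 9, leaving (1,3) = 2.
4 is placed in column 4, so (1,4) = 5.
The two cells of cage c must have sum 4, which forces (2,2) = 3.
3 is placed in column 3, leaving (2,3) = 1.
Column 2 already has 4, which forces (5,2) = 1.
Column 3 already has 1; hence (5,3) = 4.
Filled in: 3 4 2 5 1 / 5 3 1 4 2 / 1 5 3 2 4 / 4 2 5 1 3 / 2 1 4 3 5.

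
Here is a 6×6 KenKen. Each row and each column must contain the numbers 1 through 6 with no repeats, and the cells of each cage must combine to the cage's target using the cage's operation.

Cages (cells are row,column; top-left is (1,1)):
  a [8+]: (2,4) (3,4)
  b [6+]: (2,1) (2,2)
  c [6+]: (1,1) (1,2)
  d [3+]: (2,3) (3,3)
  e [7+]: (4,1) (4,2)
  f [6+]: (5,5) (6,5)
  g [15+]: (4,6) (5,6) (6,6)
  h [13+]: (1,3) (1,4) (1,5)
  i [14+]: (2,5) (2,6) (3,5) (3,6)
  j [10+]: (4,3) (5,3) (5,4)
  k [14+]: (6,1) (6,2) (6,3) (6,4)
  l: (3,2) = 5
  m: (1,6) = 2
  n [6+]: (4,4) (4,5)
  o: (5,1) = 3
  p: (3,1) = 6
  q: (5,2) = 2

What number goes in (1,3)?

Cage m is given, so (1,6) = 2.
Cage p is a single given cell, which forces (3,1) = 6.
Cage l is a single given cell, leaving (3,2) = 5.
O is a freebie; hence (5,1) = 3.
Q is a freebie, which forces (5,2) = 2.
Cage c's pair has sum 6, so (1,1) = 5.
Cage c's pair has sum 6; hence (1,2) = 1.
Column 1 already has 5; hence (2,1) = 2.
Column 2 now contains 1, which forces (2,2) = 4.
Row 2 already has 2, which forces (2,3) = 1.
Column 3 now contains 1, so (3,3) = 2.
2 is placed in row 3, which forces (3,4) = 3.
Cage a's pair has sum 8; hence (2,4) = 5.
The 3 cells of cage j must have sum 10, so (5,4) = 1.
The only place for 1 in row 4 is (4,1).
The two cells of cage e must have sum 7, which forces (4,2) = 6.
1 is placed in column 1, so (6,1) = 4.
The 4 cells of cage k must have sum 14, which forces (6,2) = 3.
Cage k has sum 14, so (6,3) = 5.
Cage k needs sum 14, which forces (6,4) = 2.
Row 6 now contains 2, so (6,5) = 1.
Row 6 now contains 5, leaving (6,6) = 6.
The 4 cells of cage i must have sum 14, which forces (2,5) = 6.
6 is placed in column 6, leaving (2,6) = 3.
Column 5 already has 1; hence (3,5) = 4.
The 4 cells of cage i must have sum 14, so (3,6) = 1.
The 3 cells of cage j must have sum 10, so (4,3) = 3.
2 is placed in column 4, which forces (4,4) = 4.
Cage n needs two cells with sum 6, leaving (4,5) = 2.
Row 4 already has 4, leaving (4,6) = 5.
Cage j needs sum 10; hence (5,3) = 6.
Cage f's pair has sum 6, which forces (5,5) = 5.
Column 6 now contains 5; hence (5,6) = 4.
Column 3 already has 6; hence (1,3) = 4.
Column 4 already has 4; hence (1,4) = 6.
4 is placed in column 5; hence (1,5) = 3.
Filled in: 5 1 4 6 3 2 / 2 4 1 5 6 3 / 6 5 2 3 4 1 / 1 6 3 4 2 5 / 3 2 6 1 5 4 / 4 3 5 2 1 6.

4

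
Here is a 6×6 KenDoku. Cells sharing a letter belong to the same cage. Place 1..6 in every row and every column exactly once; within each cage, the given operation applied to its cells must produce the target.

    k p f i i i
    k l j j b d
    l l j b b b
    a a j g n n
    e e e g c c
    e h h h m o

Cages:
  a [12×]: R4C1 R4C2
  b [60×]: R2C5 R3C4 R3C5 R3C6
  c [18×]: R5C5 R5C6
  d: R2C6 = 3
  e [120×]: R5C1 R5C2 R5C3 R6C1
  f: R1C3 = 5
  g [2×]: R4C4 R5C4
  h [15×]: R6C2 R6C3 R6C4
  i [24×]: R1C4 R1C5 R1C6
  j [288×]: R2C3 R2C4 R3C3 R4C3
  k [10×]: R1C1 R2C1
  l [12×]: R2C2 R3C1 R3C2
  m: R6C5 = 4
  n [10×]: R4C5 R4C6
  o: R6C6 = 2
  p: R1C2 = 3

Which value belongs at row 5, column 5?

3

P is a freebie, which forces R1C2 = 3.
F is a freebie, so R1C3 = 5.
Cage d is given; hence R2C6 = 3.
3 is placed in column 6, which forces R5C6 = 6.
Cage m is given; hence R6C5 = 4.
Cage o is given; hence R6C6 = 2.
Row 1 already has 5; hence R1C1 = 2.
Cage k needs two cells with product 10, leaving R2C1 = 5.
Cage n's pair has product 10, leaving R4C5 = 2.
Column 6 now contains 2, which forces R4C6 = 5.
Row 5 already has 6, leaving R5C5 = 3.
Cage b needs product 60, leaving R3C5 = 5.
Cage a's pair has product 12, leaving R4C1 = 3.
The two cells of cage a must have product 12; hence R4C2 = 4.
4 is placed in row 4; hence R4C3 = 6.
2 is placed in row 4, so R4C4 = 1.
The 4 cells of cage e must have product 120; hence R5C2 = 5.
The two cells of cage g must have product 2, leaving R5C4 = 2.
3 is placed in column 1, which forces R6C1 = 6.
Column 2 now contains 5, leaving R6C2 = 1.
1 is placed in row 6, so R6C3 = 3.
3 is placed in row 6, leaving R6C4 = 5.
Cage j needs product 288; hence R2C4 = 6.
The 4 cells of cage b must have product 60, which forces R2C5 = 1.
Column 1 already has 6, which forces R3C1 = 1.
2 is placed in column 4, leaving R3C4 = 3.
Cage b has product 60, which forces R3C6 = 4.
1 is placed in column 1, so R5C1 = 4.
Row 5 already has 4, leaving R5C3 = 1.
6 is placed in column 4, leaving R1C4 = 4.
Column 5 now contains 1; hence R1C5 = 6.
Column 6 already has 4, so R1C6 = 1.
Row 2 already has 6, which forces R2C2 = 2.
Cage j has product 288, leaving R2C3 = 4.
Cage l has product 12, leaving R3C2 = 6.
Row 3 now contains 4, which forces R3C3 = 2.
Filled in: 2 3 5 4 6 1 / 5 2 4 6 1 3 / 1 6 2 3 5 4 / 3 4 6 1 2 5 / 4 5 1 2 3 6 / 6 1 3 5 4 2.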